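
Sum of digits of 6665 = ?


6 + 6 + 6 + 5 = 23


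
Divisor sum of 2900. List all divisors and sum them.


Divisors of 2900: 1, 2, 4, 5, 10, 20, 25, 29, 50, 58, 100, 116, 145, 290, 580, 725, 1450, 2900
Sum = 1 + 2 + 4 + 5 + 10 + 20 + 25 + 29 + 50 + 58 + 100 + 116 + 145 + 290 + 580 + 725 + 1450 + 2900 = 6510

σ(2900) = 6510


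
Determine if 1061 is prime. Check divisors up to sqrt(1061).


Check divisors up to sqrt(1061) = 32.5730
No divisors found.
1061 is prime.

Yes, 1061 is prime


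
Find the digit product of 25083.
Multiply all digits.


2 × 5 × 0 × 8 × 3 = 0


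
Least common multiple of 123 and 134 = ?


GCD(123, 134) = 1
LCM = 123*134/1 = 16482/1 = 16482

LCM = 16482


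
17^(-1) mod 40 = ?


Use the extended Euclidean algorithm on (40, 17); each row r = 40*s + 17*t:
r=40, s=1, t=0
r=17, s=0, t=1
q=2: r=6, s=1, t=-2   [40*(1) + 17*(-2) = 6]
q=2: r=5, s=-2, t=5   [40*(-2) + 17*(5) = 5]
q=1: r=1, s=3, t=-7   [40*(3) + 17*(-7) = 1]
q=5: r=0, s=-17, t=40   [40*(-17) + 17*(40) = 0]
GCD = 1 with t = -7, so 17*(-7) ≡ 1 (mod 40)
Inverse = -7 mod 40 = 33
Check: 17 * 33 = 561 ≡ 1 (mod 40)

17^(-1) ≡ 33 (mod 40)


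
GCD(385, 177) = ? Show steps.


385 = 2 * 177 + 31
177 = 5 * 31 + 22
31 = 1 * 22 + 9
22 = 2 * 9 + 4
9 = 2 * 4 + 1
4 = 4 * 1 + 0
GCD = 1


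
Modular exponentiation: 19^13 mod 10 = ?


19^1 mod 10 = 9
19^2 mod 10 = 1
19^3 mod 10 = 9
19^4 mod 10 = 1
19^5 mod 10 = 9
19^6 mod 10 = 1
19^7 mod 10 = 9
19^8 mod 10 = 1
19^9 mod 10 = 9
19^10 mod 10 = 1
19^11 mod 10 = 9
19^12 mod 10 = 1
19^13 mod 10 = 9


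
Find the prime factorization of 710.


710 / 2 = 355
355 / 5 = 71
71 / 71 = 1
710 = 2 × 5 × 71


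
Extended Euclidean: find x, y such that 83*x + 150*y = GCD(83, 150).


Tabular extended Euclidean (each row: r = 83*s + 150*t):
r=83, s=1, t=0
r=150, s=0, t=1
q=0: r=83, s=1, t=0   [83*(1) + 150*(0) = 83]
q=1: r=67, s=-1, t=1   [83*(-1) + 150*(1) = 67]
q=1: r=16, s=2, t=-1   [83*(2) + 150*(-1) = 16]
q=4: r=3, s=-9, t=5   [83*(-9) + 150*(5) = 3]
q=5: r=1, s=47, t=-26   [83*(47) + 150*(-26) = 1]
q=3: r=0, s=-150, t=83   [83*(-150) + 150*(83) = 0]
GCD = 1; from the row with r=1: x=47, y=-26
Check: 83*(47) + 150*(-26) = 3901 - 3900 = 1

GCD = 1, x = 47, y = -26


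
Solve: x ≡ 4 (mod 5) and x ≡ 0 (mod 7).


M = 5*7 = 35
M1 = M/5 = 7, M2 = M/7 = 5
M1^(-1) mod 5 = 3, M2^(-1) mod 7 = 3
x = 4*7*3 + 0*5*3 = 84
84 mod 35 = 14
Check: 14 mod 5 = 4 ✓, 14 mod 7 = 0 ✓

x ≡ 14 (mod 35)


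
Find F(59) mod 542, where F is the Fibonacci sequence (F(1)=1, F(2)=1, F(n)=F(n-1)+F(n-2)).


F(k) mod 542 for k=1..59:
1, 1, 2, 3, 5, 8, 13, 21, 34, 55, 89, 144, 233, 377, 68, 445, 513, 416, 387, 261, 106, 367, 473, 298, 229, 527, 214, 199, 413, 70, 483, 11, 494, 505, 457, 420, 335, 213, 6, 219, 225, 444, 127, 29, 156, 185, 341, 526, 325, 309, 92, 401, 493, 352, 303, 113, 416, 529, 403
F(59) mod 542 = 403


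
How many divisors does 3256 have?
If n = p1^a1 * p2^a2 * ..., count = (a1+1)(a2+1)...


3256 = 2^3 × 11^1 × 37^1
d(3256) = (3+1) × (1+1) × (1+1) = 16

16 divisors


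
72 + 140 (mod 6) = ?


72 + 140 = 212
212 mod 6 = 2


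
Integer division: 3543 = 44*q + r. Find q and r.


3543 = 44 * 80 + 23
Check: 3520 + 23 = 3543

q = 80, r = 23


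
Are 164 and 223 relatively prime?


Euclidean algorithm:
223 = 1 * 164 + 59
164 = 2 * 59 + 46
59 = 1 * 46 + 13
46 = 3 * 13 + 7
13 = 1 * 7 + 6
7 = 1 * 6 + 1
6 = 6 * 1 + 0
GCD(164, 223) = 1

Yes, coprime (GCD = 1)


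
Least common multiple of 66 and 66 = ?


GCD(66, 66) = 66
LCM = 66*66/66 = 4356/66 = 66

LCM = 66


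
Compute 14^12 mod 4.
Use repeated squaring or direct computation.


14^1 mod 4 = 2
14^2 mod 4 = 0
14^3 mod 4 = 0
14^4 mod 4 = 0
14^5 mod 4 = 0
14^6 mod 4 = 0
14^7 mod 4 = 0
14^8 mod 4 = 0
14^9 mod 4 = 0
14^10 mod 4 = 0
14^11 mod 4 = 0
14^12 mod 4 = 0


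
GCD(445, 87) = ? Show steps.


445 = 5 * 87 + 10
87 = 8 * 10 + 7
10 = 1 * 7 + 3
7 = 2 * 3 + 1
3 = 3 * 1 + 0
GCD = 1


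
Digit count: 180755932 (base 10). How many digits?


180755932 has 9 digits in base 10
floor(log10(180755932)) + 1 = floor(8.2571) + 1 = 9

9 digits (base 10)


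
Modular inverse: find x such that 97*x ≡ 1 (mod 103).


Use the extended Euclidean algorithm on (103, 97); each row r = 103*s + 97*t:
r=103, s=1, t=0
r=97, s=0, t=1
q=1: r=6, s=1, t=-1   [103*(1) + 97*(-1) = 6]
q=16: r=1, s=-16, t=17   [103*(-16) + 97*(17) = 1]
q=6: r=0, s=97, t=-103   [103*(97) + 97*(-103) = 0]
GCD = 1 with t = 17, so 97*(17) ≡ 1 (mod 103)
Inverse = 17 mod 103 = 17
Check: 97 * 17 = 1649 ≡ 1 (mod 103)

97^(-1) ≡ 17 (mod 103)


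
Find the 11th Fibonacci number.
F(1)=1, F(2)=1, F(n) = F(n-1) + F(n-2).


Sequence: 1, 1, 2, 3, 5, 8, 13, 21, 34, 55, 89
F(11) = 89


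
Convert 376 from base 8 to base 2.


376 (base 8) = 254 (decimal)
254 (decimal) = 11111110 (base 2)


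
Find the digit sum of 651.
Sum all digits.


6 + 5 + 1 = 12


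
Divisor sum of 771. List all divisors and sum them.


Divisors of 771: 1, 3, 257, 771
Sum = 1 + 3 + 257 + 771 = 1032

σ(771) = 1032


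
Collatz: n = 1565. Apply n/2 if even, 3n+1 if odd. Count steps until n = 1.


1565 → 4696 → 2348 → 1174 → 587 → 1762 → 881 → 2644 → 1322 → 661 → 1984 → 992 → 496 → 248 → 124 → 62 → 31 → 94 → 47 → 142 → 71 → 214 → 107 → 322 → 161 → 484 → 242 → 121 → 364 → 182 → 91 → 274 → 137 → 412 → 206 → 103 → 310 → 155 → 466 → 233 → 700 → 350 → 175 → 526 → 263 → 790 → 395 → 1186 → 593 → 1780 → 890 → 445 → 1336 → 668 → 334 → 167 → 502 → 251 → 754 → 377 → 1132 → 566 → 283 → 850 → 425 → 1276 → 638 → 319 → 958 → 479 → 1438 → 719 → 2158 → 1079 → 3238 → 1619 → 4858 → 2429 → 7288 → 3644 → 1822 → 911 → 2734 → 1367 → 4102 → 2051 → 6154 → 3077 → 9232 → 4616 → 2308 → 1154 → 577 → 1732 → 866 → 433 → 1300 → 650 → 325 → 976 → 488 → 244 → 122 → 61 → 184 → 92 → 46 → 23 → 70 → 35 → 106 → 53 → 160 → 80 → 40 → 20 → 10 → 5 → 16 → 8 → 4 → 2 → 1
Total steps = 122

122 steps


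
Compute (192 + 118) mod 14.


192 + 118 = 310
310 mod 14 = 2


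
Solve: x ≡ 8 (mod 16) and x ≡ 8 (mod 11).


M = 16*11 = 176
M1 = M/16 = 11, M2 = M/11 = 16
M1^(-1) mod 16 = 3, M2^(-1) mod 11 = 9
x = 8*11*3 + 8*16*9 = 1416
1416 mod 176 = 8
Check: 8 mod 16 = 8 ✓, 8 mod 11 = 8 ✓

x ≡ 8 (mod 176)


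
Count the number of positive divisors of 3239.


3239 = 41^1 × 79^1
d(3239) = (1+1) × (1+1) = 4

4 divisors


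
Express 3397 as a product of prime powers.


3397 / 43 = 79
79 / 79 = 1
3397 = 43 × 79


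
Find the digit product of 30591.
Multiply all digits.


3 × 0 × 5 × 9 × 1 = 0


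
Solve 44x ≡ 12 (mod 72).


GCD(44, 72) = 4 divides 12
Divide: 11x ≡ 3 (mod 18)
x ≡ 15 (mod 18)


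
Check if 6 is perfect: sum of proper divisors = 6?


Proper divisors of 6: 1, 2, 3
Sum = 1 + 2 + 3 = 6

Yes, 6 is perfect (6 = 6)


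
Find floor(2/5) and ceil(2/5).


2/5 = 0.4000
floor = 0
ceil = 1

floor = 0, ceil = 1


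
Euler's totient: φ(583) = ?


583 = 11 × 53
Prime factors: 11, 53
φ(583) = 583 × (1-1/11) × (1-1/53)
= 583 × 10/11 × 52/53 = 520

φ(583) = 520


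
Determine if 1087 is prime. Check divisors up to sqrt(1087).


Check divisors up to sqrt(1087) = 32.9697
No divisors found.
1087 is prime.

Yes, 1087 is prime


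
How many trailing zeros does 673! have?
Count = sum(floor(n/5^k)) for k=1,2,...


floor(673/5) = 134
floor(673/25) = 26
floor(673/125) = 5
floor(673/625) = 1
Total = 166

166 trailing zeros


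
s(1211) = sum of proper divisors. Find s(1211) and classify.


Proper divisors: 1, 7, 173
Sum = 1 + 7 + 173 = 181
181 < 1211 → deficient

s(1211) = 181 (deficient)


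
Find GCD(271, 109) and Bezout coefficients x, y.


Tabular extended Euclidean (each row: r = 271*s + 109*t):
r=271, s=1, t=0
r=109, s=0, t=1
q=2: r=53, s=1, t=-2   [271*(1) + 109*(-2) = 53]
q=2: r=3, s=-2, t=5   [271*(-2) + 109*(5) = 3]
q=17: r=2, s=35, t=-87   [271*(35) + 109*(-87) = 2]
q=1: r=1, s=-37, t=92   [271*(-37) + 109*(92) = 1]
q=2: r=0, s=109, t=-271   [271*(109) + 109*(-271) = 0]
GCD = 1; from the row with r=1: x=-37, y=92
Check: 271*(-37) + 109*(92) = -10027 + 10028 = 1

GCD = 1, x = -37, y = 92


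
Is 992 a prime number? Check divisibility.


992 / 2 = 496 (exact division)
992 is NOT prime.

No, 992 is not prime


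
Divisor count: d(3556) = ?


3556 = 2^2 × 7^1 × 127^1
d(3556) = (2+1) × (1+1) × (1+1) = 12

12 divisors


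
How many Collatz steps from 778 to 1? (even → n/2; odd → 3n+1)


778 → 389 → 1168 → 584 → 292 → 146 → 73 → 220 → 110 → 55 → 166 → 83 → 250 → 125 → 376 → 188 → 94 → 47 → 142 → 71 → 214 → 107 → 322 → 161 → 484 → 242 → 121 → 364 → 182 → 91 → 274 → 137 → 412 → 206 → 103 → 310 → 155 → 466 → 233 → 700 → 350 → 175 → 526 → 263 → 790 → 395 → 1186 → 593 → 1780 → 890 → 445 → 1336 → 668 → 334 → 167 → 502 → 251 → 754 → 377 → 1132 → 566 → 283 → 850 → 425 → 1276 → 638 → 319 → 958 → 479 → 1438 → 719 → 2158 → 1079 → 3238 → 1619 → 4858 → 2429 → 7288 → 3644 → 1822 → 911 → 2734 → 1367 → 4102 → 2051 → 6154 → 3077 → 9232 → 4616 → 2308 → 1154 → 577 → 1732 → 866 → 433 → 1300 → 650 → 325 → 976 → 488 → 244 → 122 → 61 → 184 → 92 → 46 → 23 → 70 → 35 → 106 → 53 → 160 → 80 → 40 → 20 → 10 → 5 → 16 → 8 → 4 → 2 → 1
Total steps = 121

121 steps


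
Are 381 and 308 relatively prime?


Euclidean algorithm:
381 = 1 * 308 + 73
308 = 4 * 73 + 16
73 = 4 * 16 + 9
16 = 1 * 9 + 7
9 = 1 * 7 + 2
7 = 3 * 2 + 1
2 = 2 * 1 + 0
GCD(381, 308) = 1

Yes, coprime (GCD = 1)


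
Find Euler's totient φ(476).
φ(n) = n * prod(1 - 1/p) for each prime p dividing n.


476 = 2^2 × 7 × 17
Prime factors: 2, 7, 17
φ(476) = 476 × (1-1/2) × (1-1/7) × (1-1/17)
= 476 × 1/2 × 6/7 × 16/17 = 192

φ(476) = 192


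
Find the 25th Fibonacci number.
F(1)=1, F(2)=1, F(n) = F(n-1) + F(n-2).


Sequence: 1, 1, 2, 3, 5, 8, 13, 21, 34, 55, 89, 144, 233, 377, 610, 987, 1597, 2584, 4181, 6765, 10946, 17711, 28657, 46368, 75025
F(25) = 75025


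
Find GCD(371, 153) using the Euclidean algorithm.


371 = 2 * 153 + 65
153 = 2 * 65 + 23
65 = 2 * 23 + 19
23 = 1 * 19 + 4
19 = 4 * 4 + 3
4 = 1 * 3 + 1
3 = 3 * 1 + 0
GCD = 1


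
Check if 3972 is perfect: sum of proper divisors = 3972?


Proper divisors of 3972: 1, 2, 3, 4, 6, 12, 331, 662, 993, 1324, 1986
Sum = 1 + 2 + 3 + 4 + 6 + 12 + 331 + 662 + 993 + 1324 + 1986 = 5324

No, 3972 is not perfect (5324 ≠ 3972)


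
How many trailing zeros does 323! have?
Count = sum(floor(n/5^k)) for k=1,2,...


floor(323/5) = 64
floor(323/25) = 12
floor(323/125) = 2
Total = 78

78 trailing zeros


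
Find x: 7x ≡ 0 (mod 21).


GCD(7, 21) = 7 divides 0
Divide: 1x ≡ 0 (mod 3)
x ≡ 0 (mod 3)


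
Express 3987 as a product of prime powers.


3987 / 3 = 1329
1329 / 3 = 443
443 / 443 = 1
3987 = 3^2 × 443


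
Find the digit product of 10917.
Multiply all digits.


1 × 0 × 9 × 1 × 7 = 0


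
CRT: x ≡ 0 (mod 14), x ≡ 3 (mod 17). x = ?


M = 14*17 = 238
M1 = M/14 = 17, M2 = M/17 = 14
M1^(-1) mod 14 = 5, M2^(-1) mod 17 = 11
x = 0*17*5 + 3*14*11 = 462
462 mod 238 = 224
Check: 224 mod 14 = 0 ✓, 224 mod 17 = 3 ✓

x ≡ 224 (mod 238)


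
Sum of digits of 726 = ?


7 + 2 + 6 = 15


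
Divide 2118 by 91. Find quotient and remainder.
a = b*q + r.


2118 = 91 * 23 + 25
Check: 2093 + 25 = 2118

q = 23, r = 25


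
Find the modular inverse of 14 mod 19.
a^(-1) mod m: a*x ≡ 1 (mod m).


Use the extended Euclidean algorithm on (19, 14); each row r = 19*s + 14*t:
r=19, s=1, t=0
r=14, s=0, t=1
q=1: r=5, s=1, t=-1   [19*(1) + 14*(-1) = 5]
q=2: r=4, s=-2, t=3   [19*(-2) + 14*(3) = 4]
q=1: r=1, s=3, t=-4   [19*(3) + 14*(-4) = 1]
q=4: r=0, s=-14, t=19   [19*(-14) + 14*(19) = 0]
GCD = 1 with t = -4, so 14*(-4) ≡ 1 (mod 19)
Inverse = -4 mod 19 = 15
Check: 14 * 15 = 210 ≡ 1 (mod 19)

14^(-1) ≡ 15 (mod 19)


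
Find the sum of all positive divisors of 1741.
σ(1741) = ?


Divisors of 1741: 1, 1741
Sum = 1 + 1741 = 1742

σ(1741) = 1742


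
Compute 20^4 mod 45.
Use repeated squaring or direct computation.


20^1 mod 45 = 20
20^2 mod 45 = 40
20^3 mod 45 = 35
20^4 mod 45 = 25


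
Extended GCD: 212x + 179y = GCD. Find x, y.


Tabular extended Euclidean (each row: r = 212*s + 179*t):
r=212, s=1, t=0
r=179, s=0, t=1
q=1: r=33, s=1, t=-1   [212*(1) + 179*(-1) = 33]
q=5: r=14, s=-5, t=6   [212*(-5) + 179*(6) = 14]
q=2: r=5, s=11, t=-13   [212*(11) + 179*(-13) = 5]
q=2: r=4, s=-27, t=32   [212*(-27) + 179*(32) = 4]
q=1: r=1, s=38, t=-45   [212*(38) + 179*(-45) = 1]
q=4: r=0, s=-179, t=212   [212*(-179) + 179*(212) = 0]
GCD = 1; from the row with r=1: x=38, y=-45
Check: 212*(38) + 179*(-45) = 8056 - 8055 = 1

GCD = 1, x = 38, y = -45


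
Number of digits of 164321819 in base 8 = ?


164321819 in base 8 = 1162655033
Number of digits = 10

10 digits (base 8)


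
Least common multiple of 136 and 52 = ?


GCD(136, 52) = 4
LCM = 136*52/4 = 7072/4 = 1768

LCM = 1768


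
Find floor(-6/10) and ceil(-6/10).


-6/10 = -0.6000
floor = -1
ceil = 0

floor = -1, ceil = 0


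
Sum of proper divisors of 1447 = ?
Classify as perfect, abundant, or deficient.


Proper divisors: 1
Sum = 1 = 1
1 < 1447 → deficient

s(1447) = 1 (deficient)


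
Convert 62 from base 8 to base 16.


62 (base 8) = 50 (decimal)
50 (decimal) = 32 (base 16)


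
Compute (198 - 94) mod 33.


198 - 94 = 104
104 mod 33 = 5


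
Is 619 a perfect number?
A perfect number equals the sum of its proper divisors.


Proper divisors of 619: 1
Sum = 1 = 1

No, 619 is not perfect (1 ≠ 619)


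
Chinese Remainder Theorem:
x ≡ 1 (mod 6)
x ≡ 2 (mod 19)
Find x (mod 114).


M = 6*19 = 114
M1 = M/6 = 19, M2 = M/19 = 6
M1^(-1) mod 6 = 1, M2^(-1) mod 19 = 16
x = 1*19*1 + 2*6*16 = 211
211 mod 114 = 97
Check: 97 mod 6 = 1 ✓, 97 mod 19 = 2 ✓

x ≡ 97 (mod 114)


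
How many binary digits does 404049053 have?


404049053 in base 2 = 11000000101010100110010011101
Number of digits = 29

29 digits (base 2)


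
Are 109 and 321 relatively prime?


Euclidean algorithm:
321 = 2 * 109 + 103
109 = 1 * 103 + 6
103 = 17 * 6 + 1
6 = 6 * 1 + 0
GCD(109, 321) = 1

Yes, coprime (GCD = 1)


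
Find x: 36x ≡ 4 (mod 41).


GCD(36, 41) = 1, unique solution
a^(-1) mod 41 = 8
x = 8 * 4 mod 41 = 32

x ≡ 32 (mod 41)


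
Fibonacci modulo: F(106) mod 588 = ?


F(k) mod 588 for k=1..106:
1, 1, 2, 3, 5, 8, 13, 21, 34, 55, 89, 144, 233, 377, 22, 399, 421, 232, 65, 297, 362, 71, 433, 504, 349, 265, 26, 291, 317, 20, 337, 357, 106, 463, 569, 444, 425, 281, 118, 399, 517, 328, 257, 585, 254, 251, 505, 168, 85, 253, 338, 3, 341, 344, 97, 441, 538, 391, 341, 144, 485, 41, 526, 567, 505, 484, 401, 297, 110, 407, 517, 336, 265, 13, 278, 291, 569, 272, 253, 525, 190, 127, 317, 444, 173, 29, 202, 231, 433, 76, 509, 585, 506, 503, 421, 336, 169, 505, 86, 3, 89, 92, 181, 273, 454, 139
F(106) mod 588 = 139


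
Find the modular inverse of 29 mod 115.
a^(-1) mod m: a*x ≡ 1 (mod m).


Use the extended Euclidean algorithm on (115, 29); each row r = 115*s + 29*t:
r=115, s=1, t=0
r=29, s=0, t=1
q=3: r=28, s=1, t=-3   [115*(1) + 29*(-3) = 28]
q=1: r=1, s=-1, t=4   [115*(-1) + 29*(4) = 1]
q=28: r=0, s=29, t=-115   [115*(29) + 29*(-115) = 0]
GCD = 1 with t = 4, so 29*(4) ≡ 1 (mod 115)
Inverse = 4 mod 115 = 4
Check: 29 * 4 = 116 ≡ 1 (mod 115)

29^(-1) ≡ 4 (mod 115)


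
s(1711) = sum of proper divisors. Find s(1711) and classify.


Proper divisors: 1, 29, 59
Sum = 1 + 29 + 59 = 89
89 < 1711 → deficient

s(1711) = 89 (deficient)


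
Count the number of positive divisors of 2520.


2520 = 2^3 × 3^2 × 5^1 × 7^1
d(2520) = (3+1) × (2+1) × (1+1) × (1+1) = 48

48 divisors


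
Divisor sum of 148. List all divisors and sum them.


Divisors of 148: 1, 2, 4, 37, 74, 148
Sum = 1 + 2 + 4 + 37 + 74 + 148 = 266

σ(148) = 266


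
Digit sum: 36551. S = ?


3 + 6 + 5 + 5 + 1 = 20


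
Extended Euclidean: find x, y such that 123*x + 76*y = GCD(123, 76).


Tabular extended Euclidean (each row: r = 123*s + 76*t):
r=123, s=1, t=0
r=76, s=0, t=1
q=1: r=47, s=1, t=-1   [123*(1) + 76*(-1) = 47]
q=1: r=29, s=-1, t=2   [123*(-1) + 76*(2) = 29]
q=1: r=18, s=2, t=-3   [123*(2) + 76*(-3) = 18]
q=1: r=11, s=-3, t=5   [123*(-3) + 76*(5) = 11]
q=1: r=7, s=5, t=-8   [123*(5) + 76*(-8) = 7]
q=1: r=4, s=-8, t=13   [123*(-8) + 76*(13) = 4]
q=1: r=3, s=13, t=-21   [123*(13) + 76*(-21) = 3]
q=1: r=1, s=-21, t=34   [123*(-21) + 76*(34) = 1]
q=3: r=0, s=76, t=-123   [123*(76) + 76*(-123) = 0]
GCD = 1; from the row with r=1: x=-21, y=34
Check: 123*(-21) + 76*(34) = -2583 + 2584 = 1

GCD = 1, x = -21, y = 34


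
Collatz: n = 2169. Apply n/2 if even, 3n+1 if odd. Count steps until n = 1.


2169 → 6508 → 3254 → 1627 → 4882 → 2441 → 7324 → 3662 → 1831 → 5494 → 2747 → 8242 → 4121 → 12364 → 6182 → 3091 → 9274 → 4637 → 13912 → 6956 → 3478 → 1739 → 5218 → 2609 → 7828 → 3914 → 1957 → 5872 → 2936 → 1468 → 734 → 367 → 1102 → 551 → 1654 → 827 → 2482 → 1241 → 3724 → 1862 → 931 → 2794 → 1397 → 4192 → 2096 → 1048 → 524 → 262 → 131 → 394 → 197 → 592 → 296 → 148 → 74 → 37 → 112 → 56 → 28 → 14 → 7 → 22 → 11 → 34 → 17 → 52 → 26 → 13 → 40 → 20 → 10 → 5 → 16 → 8 → 4 → 2 → 1
Total steps = 76

76 steps


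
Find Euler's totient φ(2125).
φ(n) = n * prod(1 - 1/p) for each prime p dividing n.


2125 = 5^3 × 17
Prime factors: 5, 17
φ(2125) = 2125 × (1-1/5) × (1-1/17)
= 2125 × 4/5 × 16/17 = 1600

φ(2125) = 1600


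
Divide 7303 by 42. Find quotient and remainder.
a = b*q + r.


7303 = 42 * 173 + 37
Check: 7266 + 37 = 7303

q = 173, r = 37


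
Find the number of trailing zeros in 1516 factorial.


floor(1516/5) = 303
floor(1516/25) = 60
floor(1516/125) = 12
floor(1516/625) = 2
Total = 377

377 trailing zeros


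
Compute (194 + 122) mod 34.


194 + 122 = 316
316 mod 34 = 10


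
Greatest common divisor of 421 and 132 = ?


421 = 3 * 132 + 25
132 = 5 * 25 + 7
25 = 3 * 7 + 4
7 = 1 * 4 + 3
4 = 1 * 3 + 1
3 = 3 * 1 + 0
GCD = 1


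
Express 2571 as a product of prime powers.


2571 / 3 = 857
857 / 857 = 1
2571 = 3 × 857


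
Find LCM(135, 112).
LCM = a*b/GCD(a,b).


GCD(135, 112) = 1
LCM = 135*112/1 = 15120/1 = 15120

LCM = 15120


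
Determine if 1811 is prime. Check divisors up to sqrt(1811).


Check divisors up to sqrt(1811) = 42.5558
No divisors found.
1811 is prime.

Yes, 1811 is prime


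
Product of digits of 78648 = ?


7 × 8 × 6 × 4 × 8 = 10752


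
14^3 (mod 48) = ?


14^1 mod 48 = 14
14^2 mod 48 = 4
14^3 mod 48 = 8


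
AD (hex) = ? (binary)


AD (base 16) = 173 (decimal)
173 (decimal) = 10101101 (base 2)


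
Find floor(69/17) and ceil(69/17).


69/17 = 4.0588
floor = 4
ceil = 5

floor = 4, ceil = 5


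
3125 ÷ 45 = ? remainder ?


3125 = 45 * 69 + 20
Check: 3105 + 20 = 3125

q = 69, r = 20


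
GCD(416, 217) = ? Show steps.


416 = 1 * 217 + 199
217 = 1 * 199 + 18
199 = 11 * 18 + 1
18 = 18 * 1 + 0
GCD = 1


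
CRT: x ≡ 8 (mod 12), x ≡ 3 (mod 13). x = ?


M = 12*13 = 156
M1 = M/12 = 13, M2 = M/13 = 12
M1^(-1) mod 12 = 1, M2^(-1) mod 13 = 12
x = 8*13*1 + 3*12*12 = 536
536 mod 156 = 68
Check: 68 mod 12 = 8 ✓, 68 mod 13 = 3 ✓

x ≡ 68 (mod 156)


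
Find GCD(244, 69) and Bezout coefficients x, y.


Tabular extended Euclidean (each row: r = 244*s + 69*t):
r=244, s=1, t=0
r=69, s=0, t=1
q=3: r=37, s=1, t=-3   [244*(1) + 69*(-3) = 37]
q=1: r=32, s=-1, t=4   [244*(-1) + 69*(4) = 32]
q=1: r=5, s=2, t=-7   [244*(2) + 69*(-7) = 5]
q=6: r=2, s=-13, t=46   [244*(-13) + 69*(46) = 2]
q=2: r=1, s=28, t=-99   [244*(28) + 69*(-99) = 1]
q=2: r=0, s=-69, t=244   [244*(-69) + 69*(244) = 0]
GCD = 1; from the row with r=1: x=28, y=-99
Check: 244*(28) + 69*(-99) = 6832 - 6831 = 1

GCD = 1, x = 28, y = -99


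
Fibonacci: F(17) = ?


Sequence: 1, 1, 2, 3, 5, 8, 13, 21, 34, 55, 89, 144, 233, 377, 610, 987, 1597
F(17) = 1597


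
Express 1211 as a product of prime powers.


1211 / 7 = 173
173 / 173 = 1
1211 = 7 × 173


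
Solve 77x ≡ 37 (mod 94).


GCD(77, 94) = 1, unique solution
a^(-1) mod 94 = 11
x = 11 * 37 mod 94 = 31

x ≡ 31 (mod 94)


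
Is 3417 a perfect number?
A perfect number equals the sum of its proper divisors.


Proper divisors of 3417: 1, 3, 17, 51, 67, 201, 1139
Sum = 1 + 3 + 17 + 51 + 67 + 201 + 1139 = 1479

No, 3417 is not perfect (1479 ≠ 3417)


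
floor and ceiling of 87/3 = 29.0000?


87/3 = 29.0000
floor = 29
ceil = 29

floor = 29, ceil = 29


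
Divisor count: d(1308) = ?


1308 = 2^2 × 3^1 × 109^1
d(1308) = (2+1) × (1+1) × (1+1) = 12

12 divisors


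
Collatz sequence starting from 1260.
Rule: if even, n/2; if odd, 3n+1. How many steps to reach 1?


1260 → 630 → 315 → 946 → 473 → 1420 → 710 → 355 → 1066 → 533 → 1600 → 800 → 400 → 200 → 100 → 50 → 25 → 76 → 38 → 19 → 58 → 29 → 88 → 44 → 22 → 11 → 34 → 17 → 52 → 26 → 13 → 40 → 20 → 10 → 5 → 16 → 8 → 4 → 2 → 1
Total steps = 39

39 steps


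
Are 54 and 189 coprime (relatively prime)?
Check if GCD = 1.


Euclidean algorithm:
189 = 3 * 54 + 27
54 = 2 * 27 + 0
GCD(54, 189) = 27

No, not coprime (GCD = 27)


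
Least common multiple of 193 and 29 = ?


GCD(193, 29) = 1
LCM = 193*29/1 = 5597/1 = 5597

LCM = 5597


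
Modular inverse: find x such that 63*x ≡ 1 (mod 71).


Use the extended Euclidean algorithm on (71, 63); each row r = 71*s + 63*t:
r=71, s=1, t=0
r=63, s=0, t=1
q=1: r=8, s=1, t=-1   [71*(1) + 63*(-1) = 8]
q=7: r=7, s=-7, t=8   [71*(-7) + 63*(8) = 7]
q=1: r=1, s=8, t=-9   [71*(8) + 63*(-9) = 1]
q=7: r=0, s=-63, t=71   [71*(-63) + 63*(71) = 0]
GCD = 1 with t = -9, so 63*(-9) ≡ 1 (mod 71)
Inverse = -9 mod 71 = 62
Check: 63 * 62 = 3906 ≡ 1 (mod 71)

63^(-1) ≡ 62 (mod 71)


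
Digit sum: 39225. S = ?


3 + 9 + 2 + 2 + 5 = 21


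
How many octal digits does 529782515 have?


529782515 in base 8 = 3744753363
Number of digits = 10

10 digits (base 8)


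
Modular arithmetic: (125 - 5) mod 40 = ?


125 - 5 = 120
120 mod 40 = 0


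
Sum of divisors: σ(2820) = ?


Divisors of 2820: 1, 2, 3, 4, 5, 6, 10, 12, 15, 20, 30, 47, 60, 94, 141, 188, 235, 282, 470, 564, 705, 940, 1410, 2820
Sum = 1 + 2 + 3 + 4 + 5 + 6 + 10 + 12 + 15 + 20 + 30 + 47 + 60 + 94 + 141 + 188 + 235 + 282 + 470 + 564 + 705 + 940 + 1410 + 2820 = 8064

σ(2820) = 8064


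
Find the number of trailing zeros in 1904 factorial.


floor(1904/5) = 380
floor(1904/25) = 76
floor(1904/125) = 15
floor(1904/625) = 3
Total = 474

474 trailing zeros


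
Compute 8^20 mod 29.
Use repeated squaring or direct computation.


8^1 mod 29 = 8
8^2 mod 29 = 6
8^3 mod 29 = 19
8^4 mod 29 = 7
8^5 mod 29 = 27
8^6 mod 29 = 13
8^7 mod 29 = 17
8^8 mod 29 = 20
8^9 mod 29 = 15
8^10 mod 29 = 4
8^11 mod 29 = 3
8^12 mod 29 = 24
8^13 mod 29 = 18
8^14 mod 29 = 28
8^15 mod 29 = 21
8^16 mod 29 = 23
8^17 mod 29 = 10
8^18 mod 29 = 22
8^19 mod 29 = 2
8^20 mod 29 = 16


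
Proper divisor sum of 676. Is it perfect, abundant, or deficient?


Proper divisors: 1, 2, 4, 13, 26, 52, 169, 338
Sum = 1 + 2 + 4 + 13 + 26 + 52 + 169 + 338 = 605
605 < 676 → deficient

s(676) = 605 (deficient)


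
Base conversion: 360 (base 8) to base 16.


360 (base 8) = 240 (decimal)
240 (decimal) = F0 (base 16)


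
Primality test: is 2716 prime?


2716 / 2 = 1358 (exact division)
2716 is NOT prime.

No, 2716 is not prime


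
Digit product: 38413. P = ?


3 × 8 × 4 × 1 × 3 = 288


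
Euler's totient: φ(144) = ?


144 = 2^4 × 3^2
Prime factors: 2, 3
φ(144) = 144 × (1-1/2) × (1-1/3)
= 144 × 1/2 × 2/3 = 48

φ(144) = 48


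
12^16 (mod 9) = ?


12^1 mod 9 = 3
12^2 mod 9 = 0
12^3 mod 9 = 0
12^4 mod 9 = 0
12^5 mod 9 = 0
12^6 mod 9 = 0
12^7 mod 9 = 0
12^8 mod 9 = 0
12^9 mod 9 = 0
12^10 mod 9 = 0
12^11 mod 9 = 0
12^12 mod 9 = 0
12^13 mod 9 = 0
12^14 mod 9 = 0
12^15 mod 9 = 0
12^16 mod 9 = 0


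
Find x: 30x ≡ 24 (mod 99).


GCD(30, 99) = 3 divides 24
Divide: 10x ≡ 8 (mod 33)
x ≡ 14 (mod 33)


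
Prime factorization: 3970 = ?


3970 / 2 = 1985
1985 / 5 = 397
397 / 397 = 1
3970 = 2 × 5 × 397


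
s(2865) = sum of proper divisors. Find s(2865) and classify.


Proper divisors: 1, 3, 5, 15, 191, 573, 955
Sum = 1 + 3 + 5 + 15 + 191 + 573 + 955 = 1743
1743 < 2865 → deficient

s(2865) = 1743 (deficient)


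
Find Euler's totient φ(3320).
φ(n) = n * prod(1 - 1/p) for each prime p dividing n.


3320 = 2^3 × 5 × 83
Prime factors: 2, 5, 83
φ(3320) = 3320 × (1-1/2) × (1-1/5) × (1-1/83)
= 3320 × 1/2 × 4/5 × 82/83 = 1312

φ(3320) = 1312


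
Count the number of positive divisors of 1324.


1324 = 2^2 × 331^1
d(1324) = (2+1) × (1+1) = 6

6 divisors


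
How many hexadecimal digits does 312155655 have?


312155655 in base 16 = 129B1E07
Number of digits = 8

8 digits (base 16)


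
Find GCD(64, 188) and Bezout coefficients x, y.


Tabular extended Euclidean (each row: r = 64*s + 188*t):
r=64, s=1, t=0
r=188, s=0, t=1
q=0: r=64, s=1, t=0   [64*(1) + 188*(0) = 64]
q=2: r=60, s=-2, t=1   [64*(-2) + 188*(1) = 60]
q=1: r=4, s=3, t=-1   [64*(3) + 188*(-1) = 4]
q=15: r=0, s=-47, t=16   [64*(-47) + 188*(16) = 0]
GCD = 4; from the row with r=4: x=3, y=-1
Check: 64*(3) + 188*(-1) = 192 - 188 = 4

GCD = 4, x = 3, y = -1


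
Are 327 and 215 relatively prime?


Euclidean algorithm:
327 = 1 * 215 + 112
215 = 1 * 112 + 103
112 = 1 * 103 + 9
103 = 11 * 9 + 4
9 = 2 * 4 + 1
4 = 4 * 1 + 0
GCD(327, 215) = 1

Yes, coprime (GCD = 1)


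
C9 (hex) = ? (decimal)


C9 (base 16) = 201 (decimal)
201 (decimal) = 201 (base 10)


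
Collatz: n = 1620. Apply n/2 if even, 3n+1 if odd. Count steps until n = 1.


1620 → 810 → 405 → 1216 → 608 → 304 → 152 → 76 → 38 → 19 → 58 → 29 → 88 → 44 → 22 → 11 → 34 → 17 → 52 → 26 → 13 → 40 → 20 → 10 → 5 → 16 → 8 → 4 → 2 → 1
Total steps = 29

29 steps


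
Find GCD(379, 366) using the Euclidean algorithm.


379 = 1 * 366 + 13
366 = 28 * 13 + 2
13 = 6 * 2 + 1
2 = 2 * 1 + 0
GCD = 1


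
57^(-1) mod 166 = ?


Use the extended Euclidean algorithm on (166, 57); each row r = 166*s + 57*t:
r=166, s=1, t=0
r=57, s=0, t=1
q=2: r=52, s=1, t=-2   [166*(1) + 57*(-2) = 52]
q=1: r=5, s=-1, t=3   [166*(-1) + 57*(3) = 5]
q=10: r=2, s=11, t=-32   [166*(11) + 57*(-32) = 2]
q=2: r=1, s=-23, t=67   [166*(-23) + 57*(67) = 1]
q=2: r=0, s=57, t=-166   [166*(57) + 57*(-166) = 0]
GCD = 1 with t = 67, so 57*(67) ≡ 1 (mod 166)
Inverse = 67 mod 166 = 67
Check: 57 * 67 = 3819 ≡ 1 (mod 166)

57^(-1) ≡ 67 (mod 166)


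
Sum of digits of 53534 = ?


5 + 3 + 5 + 3 + 4 = 20


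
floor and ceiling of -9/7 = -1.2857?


-9/7 = -1.2857
floor = -2
ceil = -1

floor = -2, ceil = -1


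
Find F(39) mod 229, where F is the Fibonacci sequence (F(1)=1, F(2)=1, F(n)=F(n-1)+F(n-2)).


F(k) mod 229 for k=1..39:
1, 1, 2, 3, 5, 8, 13, 21, 34, 55, 89, 144, 4, 148, 152, 71, 223, 65, 59, 124, 183, 78, 32, 110, 142, 23, 165, 188, 124, 83, 207, 61, 39, 100, 139, 10, 149, 159, 79
F(39) mod 229 = 79


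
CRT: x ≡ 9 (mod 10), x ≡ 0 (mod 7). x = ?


M = 10*7 = 70
M1 = M/10 = 7, M2 = M/7 = 10
M1^(-1) mod 10 = 3, M2^(-1) mod 7 = 5
x = 9*7*3 + 0*10*5 = 189
189 mod 70 = 49
Check: 49 mod 10 = 9 ✓, 49 mod 7 = 0 ✓

x ≡ 49 (mod 70)


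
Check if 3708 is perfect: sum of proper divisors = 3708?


Proper divisors of 3708: 1, 2, 3, 4, 6, 9, 12, 18, 36, 103, 206, 309, 412, 618, 927, 1236, 1854
Sum = 1 + 2 + 3 + 4 + 6 + 9 + 12 + 18 + 36 + 103 + 206 + 309 + 412 + 618 + 927 + 1236 + 1854 = 5756

No, 3708 is not perfect (5756 ≠ 3708)


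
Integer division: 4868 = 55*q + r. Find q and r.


4868 = 55 * 88 + 28
Check: 4840 + 28 = 4868

q = 88, r = 28


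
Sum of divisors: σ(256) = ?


Divisors of 256: 1, 2, 4, 8, 16, 32, 64, 128, 256
Sum = 1 + 2 + 4 + 8 + 16 + 32 + 64 + 128 + 256 = 511

σ(256) = 511


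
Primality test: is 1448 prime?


1448 / 2 = 724 (exact division)
1448 is NOT prime.

No, 1448 is not prime


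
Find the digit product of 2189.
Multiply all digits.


2 × 1 × 8 × 9 = 144


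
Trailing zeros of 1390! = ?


floor(1390/5) = 278
floor(1390/25) = 55
floor(1390/125) = 11
floor(1390/625) = 2
Total = 346

346 trailing zeros


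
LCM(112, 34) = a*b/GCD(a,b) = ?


GCD(112, 34) = 2
LCM = 112*34/2 = 3808/2 = 1904

LCM = 1904


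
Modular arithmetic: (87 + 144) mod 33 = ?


87 + 144 = 231
231 mod 33 = 0


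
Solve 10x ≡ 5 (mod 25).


GCD(10, 25) = 5 divides 5
Divide: 2x ≡ 1 (mod 5)
x ≡ 3 (mod 5)


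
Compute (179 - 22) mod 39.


179 - 22 = 157
157 mod 39 = 1


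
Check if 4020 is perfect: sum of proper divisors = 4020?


Proper divisors of 4020: 1, 2, 3, 4, 5, 6, 10, 12, 15, 20, 30, 60, 67, 134, 201, 268, 335, 402, 670, 804, 1005, 1340, 2010
Sum = 1 + 2 + 3 + 4 + 5 + 6 + 10 + 12 + 15 + 20 + 30 + 60 + 67 + 134 + 201 + 268 + 335 + 402 + 670 + 804 + 1005 + 1340 + 2010 = 7404

No, 4020 is not perfect (7404 ≠ 4020)


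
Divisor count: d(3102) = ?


3102 = 2^1 × 3^1 × 11^1 × 47^1
d(3102) = (1+1) × (1+1) × (1+1) × (1+1) = 16

16 divisors


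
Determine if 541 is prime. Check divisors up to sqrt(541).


Check divisors up to sqrt(541) = 23.2594
No divisors found.
541 is prime.

Yes, 541 is prime


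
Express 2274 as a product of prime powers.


2274 / 2 = 1137
1137 / 3 = 379
379 / 379 = 1
2274 = 2 × 3 × 379


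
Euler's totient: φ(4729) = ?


4729 = 4729
Prime factors: 4729
φ(4729) = 4729 × (1-1/4729)
= 4729 × 4728/4729 = 4728

φ(4729) = 4728


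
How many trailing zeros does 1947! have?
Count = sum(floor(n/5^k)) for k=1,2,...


floor(1947/5) = 389
floor(1947/25) = 77
floor(1947/125) = 15
floor(1947/625) = 3
Total = 484

484 trailing zeros


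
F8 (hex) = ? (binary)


F8 (base 16) = 248 (decimal)
248 (decimal) = 11111000 (base 2)


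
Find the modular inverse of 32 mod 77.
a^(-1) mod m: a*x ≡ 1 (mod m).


Use the extended Euclidean algorithm on (77, 32); each row r = 77*s + 32*t:
r=77, s=1, t=0
r=32, s=0, t=1
q=2: r=13, s=1, t=-2   [77*(1) + 32*(-2) = 13]
q=2: r=6, s=-2, t=5   [77*(-2) + 32*(5) = 6]
q=2: r=1, s=5, t=-12   [77*(5) + 32*(-12) = 1]
q=6: r=0, s=-32, t=77   [77*(-32) + 32*(77) = 0]
GCD = 1 with t = -12, so 32*(-12) ≡ 1 (mod 77)
Inverse = -12 mod 77 = 65
Check: 32 * 65 = 2080 ≡ 1 (mod 77)

32^(-1) ≡ 65 (mod 77)


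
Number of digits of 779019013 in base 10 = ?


779019013 has 9 digits in base 10
floor(log10(779019013)) + 1 = floor(8.8915) + 1 = 9

9 digits (base 10)


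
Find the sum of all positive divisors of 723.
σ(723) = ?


Divisors of 723: 1, 3, 241, 723
Sum = 1 + 3 + 241 + 723 = 968

σ(723) = 968


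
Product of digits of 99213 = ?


9 × 9 × 2 × 1 × 3 = 486


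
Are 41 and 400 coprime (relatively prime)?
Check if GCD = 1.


Euclidean algorithm:
400 = 9 * 41 + 31
41 = 1 * 31 + 10
31 = 3 * 10 + 1
10 = 10 * 1 + 0
GCD(41, 400) = 1

Yes, coprime (GCD = 1)


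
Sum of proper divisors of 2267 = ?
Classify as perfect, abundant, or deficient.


Proper divisors: 1
Sum = 1 = 1
1 < 2267 → deficient

s(2267) = 1 (deficient)


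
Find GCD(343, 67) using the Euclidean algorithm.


343 = 5 * 67 + 8
67 = 8 * 8 + 3
8 = 2 * 3 + 2
3 = 1 * 2 + 1
2 = 2 * 1 + 0
GCD = 1


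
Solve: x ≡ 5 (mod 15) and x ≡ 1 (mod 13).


M = 15*13 = 195
M1 = M/15 = 13, M2 = M/13 = 15
M1^(-1) mod 15 = 7, M2^(-1) mod 13 = 7
x = 5*13*7 + 1*15*7 = 560
560 mod 195 = 170
Check: 170 mod 15 = 5 ✓, 170 mod 13 = 1 ✓

x ≡ 170 (mod 195)


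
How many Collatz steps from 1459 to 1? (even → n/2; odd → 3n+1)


1459 → 4378 → 2189 → 6568 → 3284 → 1642 → 821 → 2464 → 1232 → 616 → 308 → 154 → 77 → 232 → 116 → 58 → 29 → 88 → 44 → 22 → 11 → 34 → 17 → 52 → 26 → 13 → 40 → 20 → 10 → 5 → 16 → 8 → 4 → 2 → 1
Total steps = 34

34 steps


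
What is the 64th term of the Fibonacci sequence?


Sequence: 1, 1, 2, 3, 5, 8, 13, 21, 34, 55, 89, 144, 233, 377, 610, 987, 1597, 2584, 4181, 6765, 10946, 17711, 28657, 46368, 75025, 121393, 196418, 317811, 514229, 832040, 1346269, 2178309, 3524578, 5702887, 9227465, 14930352, 24157817, 39088169, 63245986, 102334155, 165580141, 267914296, 433494437, 701408733, 1134903170, 1836311903, 2971215073, 4807526976, 7778742049, 12586269025, 20365011074, 32951280099, 53316291173, 86267571272, 139583862445, 225851433717, 365435296162, 591286729879, 956722026041, 1548008755920, 2504730781961, 4052739537881, 6557470319842, 10610209857723
F(64) = 10610209857723


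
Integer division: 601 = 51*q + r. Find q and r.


601 = 51 * 11 + 40
Check: 561 + 40 = 601

q = 11, r = 40


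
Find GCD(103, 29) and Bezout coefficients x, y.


Tabular extended Euclidean (each row: r = 103*s + 29*t):
r=103, s=1, t=0
r=29, s=0, t=1
q=3: r=16, s=1, t=-3   [103*(1) + 29*(-3) = 16]
q=1: r=13, s=-1, t=4   [103*(-1) + 29*(4) = 13]
q=1: r=3, s=2, t=-7   [103*(2) + 29*(-7) = 3]
q=4: r=1, s=-9, t=32   [103*(-9) + 29*(32) = 1]
q=3: r=0, s=29, t=-103   [103*(29) + 29*(-103) = 0]
GCD = 1; from the row with r=1: x=-9, y=32
Check: 103*(-9) + 29*(32) = -927 + 928 = 1

GCD = 1, x = -9, y = 32


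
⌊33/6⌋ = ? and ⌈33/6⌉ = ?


33/6 = 5.5000
floor = 5
ceil = 6

floor = 5, ceil = 6


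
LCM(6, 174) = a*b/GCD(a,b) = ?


GCD(6, 174) = 6
LCM = 6*174/6 = 1044/6 = 174

LCM = 174


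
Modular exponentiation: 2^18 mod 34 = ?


2^1 mod 34 = 2
2^2 mod 34 = 4
2^3 mod 34 = 8
2^4 mod 34 = 16
2^5 mod 34 = 32
2^6 mod 34 = 30
2^7 mod 34 = 26
2^8 mod 34 = 18
2^9 mod 34 = 2
2^10 mod 34 = 4
2^11 mod 34 = 8
2^12 mod 34 = 16
2^13 mod 34 = 32
2^14 mod 34 = 30
2^15 mod 34 = 26
2^16 mod 34 = 18
2^17 mod 34 = 2
2^18 mod 34 = 4


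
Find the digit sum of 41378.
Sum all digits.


4 + 1 + 3 + 7 + 8 = 23


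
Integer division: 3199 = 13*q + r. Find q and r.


3199 = 13 * 246 + 1
Check: 3198 + 1 = 3199

q = 246, r = 1


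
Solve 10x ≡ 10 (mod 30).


GCD(10, 30) = 10 divides 10
Divide: 1x ≡ 1 (mod 3)
x ≡ 1 (mod 3)


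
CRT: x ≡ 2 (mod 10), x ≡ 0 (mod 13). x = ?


M = 10*13 = 130
M1 = M/10 = 13, M2 = M/13 = 10
M1^(-1) mod 10 = 7, M2^(-1) mod 13 = 4
x = 2*13*7 + 0*10*4 = 182
182 mod 130 = 52
Check: 52 mod 10 = 2 ✓, 52 mod 13 = 0 ✓

x ≡ 52 (mod 130)


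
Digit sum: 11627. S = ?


1 + 1 + 6 + 2 + 7 = 17


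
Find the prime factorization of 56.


56 / 2 = 28
28 / 2 = 14
14 / 2 = 7
7 / 7 = 1
56 = 2^3 × 7


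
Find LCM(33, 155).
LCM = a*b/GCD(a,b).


GCD(33, 155) = 1
LCM = 33*155/1 = 5115/1 = 5115

LCM = 5115


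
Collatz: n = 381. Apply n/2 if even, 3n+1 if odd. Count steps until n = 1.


381 → 1144 → 572 → 286 → 143 → 430 → 215 → 646 → 323 → 970 → 485 → 1456 → 728 → 364 → 182 → 91 → 274 → 137 → 412 → 206 → 103 → 310 → 155 → 466 → 233 → 700 → 350 → 175 → 526 → 263 → 790 → 395 → 1186 → 593 → 1780 → 890 → 445 → 1336 → 668 → 334 → 167 → 502 → 251 → 754 → 377 → 1132 → 566 → 283 → 850 → 425 → 1276 → 638 → 319 → 958 → 479 → 1438 → 719 → 2158 → 1079 → 3238 → 1619 → 4858 → 2429 → 7288 → 3644 → 1822 → 911 → 2734 → 1367 → 4102 → 2051 → 6154 → 3077 → 9232 → 4616 → 2308 → 1154 → 577 → 1732 → 866 → 433 → 1300 → 650 → 325 → 976 → 488 → 244 → 122 → 61 → 184 → 92 → 46 → 23 → 70 → 35 → 106 → 53 → 160 → 80 → 40 → 20 → 10 → 5 → 16 → 8 → 4 → 2 → 1
Total steps = 107

107 steps


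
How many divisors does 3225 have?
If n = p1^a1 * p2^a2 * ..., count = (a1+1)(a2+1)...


3225 = 3^1 × 5^2 × 43^1
d(3225) = (1+1) × (2+1) × (1+1) = 12

12 divisors


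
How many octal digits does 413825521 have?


413825521 in base 8 = 3052474761
Number of digits = 10

10 digits (base 8)


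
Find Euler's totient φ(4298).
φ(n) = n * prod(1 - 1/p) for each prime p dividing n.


4298 = 2 × 7 × 307
Prime factors: 2, 7, 307
φ(4298) = 4298 × (1-1/2) × (1-1/7) × (1-1/307)
= 4298 × 1/2 × 6/7 × 306/307 = 1836

φ(4298) = 1836


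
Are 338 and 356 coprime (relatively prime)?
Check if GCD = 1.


Euclidean algorithm:
356 = 1 * 338 + 18
338 = 18 * 18 + 14
18 = 1 * 14 + 4
14 = 3 * 4 + 2
4 = 2 * 2 + 0
GCD(338, 356) = 2

No, not coprime (GCD = 2)


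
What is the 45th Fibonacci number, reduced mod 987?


F(k) mod 987 for k=1..45:
1, 1, 2, 3, 5, 8, 13, 21, 34, 55, 89, 144, 233, 377, 610, 0, 610, 610, 233, 843, 89, 932, 34, 966, 13, 979, 5, 984, 2, 986, 1, 0, 1, 1, 2, 3, 5, 8, 13, 21, 34, 55, 89, 144, 233
F(45) mod 987 = 233


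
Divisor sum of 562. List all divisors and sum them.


Divisors of 562: 1, 2, 281, 562
Sum = 1 + 2 + 281 + 562 = 846

σ(562) = 846


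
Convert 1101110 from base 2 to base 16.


1101110 (base 2) = 110 (decimal)
110 (decimal) = 6E (base 16)


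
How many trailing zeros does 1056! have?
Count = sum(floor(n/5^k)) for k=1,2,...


floor(1056/5) = 211
floor(1056/25) = 42
floor(1056/125) = 8
floor(1056/625) = 1
Total = 262

262 trailing zeros


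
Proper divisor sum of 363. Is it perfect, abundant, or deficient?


Proper divisors: 1, 3, 11, 33, 121
Sum = 1 + 3 + 11 + 33 + 121 = 169
169 < 363 → deficient

s(363) = 169 (deficient)


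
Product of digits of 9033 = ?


9 × 0 × 3 × 3 = 0


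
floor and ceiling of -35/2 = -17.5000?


-35/2 = -17.5000
floor = -18
ceil = -17

floor = -18, ceil = -17


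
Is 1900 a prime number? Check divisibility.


1900 / 2 = 950 (exact division)
1900 is NOT prime.

No, 1900 is not prime


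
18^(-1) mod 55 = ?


Use the extended Euclidean algorithm on (55, 18); each row r = 55*s + 18*t:
r=55, s=1, t=0
r=18, s=0, t=1
q=3: r=1, s=1, t=-3   [55*(1) + 18*(-3) = 1]
q=18: r=0, s=-18, t=55   [55*(-18) + 18*(55) = 0]
GCD = 1 with t = -3, so 18*(-3) ≡ 1 (mod 55)
Inverse = -3 mod 55 = 52
Check: 18 * 52 = 936 ≡ 1 (mod 55)

18^(-1) ≡ 52 (mod 55)


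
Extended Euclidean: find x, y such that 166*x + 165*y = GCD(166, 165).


Tabular extended Euclidean (each row: r = 166*s + 165*t):
r=166, s=1, t=0
r=165, s=0, t=1
q=1: r=1, s=1, t=-1   [166*(1) + 165*(-1) = 1]
q=165: r=0, s=-165, t=166   [166*(-165) + 165*(166) = 0]
GCD = 1; from the row with r=1: x=1, y=-1
Check: 166*(1) + 165*(-1) = 166 - 165 = 1

GCD = 1, x = 1, y = -1


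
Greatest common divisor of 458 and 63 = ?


458 = 7 * 63 + 17
63 = 3 * 17 + 12
17 = 1 * 12 + 5
12 = 2 * 5 + 2
5 = 2 * 2 + 1
2 = 2 * 1 + 0
GCD = 1


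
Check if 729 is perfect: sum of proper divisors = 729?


Proper divisors of 729: 1, 3, 9, 27, 81, 243
Sum = 1 + 3 + 9 + 27 + 81 + 243 = 364

No, 729 is not perfect (364 ≠ 729)


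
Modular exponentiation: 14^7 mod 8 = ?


14^1 mod 8 = 6
14^2 mod 8 = 4
14^3 mod 8 = 0
14^4 mod 8 = 0
14^5 mod 8 = 0
14^6 mod 8 = 0
14^7 mod 8 = 0


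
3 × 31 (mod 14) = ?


3 × 31 = 93
93 mod 14 = 9


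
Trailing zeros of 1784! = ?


floor(1784/5) = 356
floor(1784/25) = 71
floor(1784/125) = 14
floor(1784/625) = 2
Total = 443

443 trailing zeros
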